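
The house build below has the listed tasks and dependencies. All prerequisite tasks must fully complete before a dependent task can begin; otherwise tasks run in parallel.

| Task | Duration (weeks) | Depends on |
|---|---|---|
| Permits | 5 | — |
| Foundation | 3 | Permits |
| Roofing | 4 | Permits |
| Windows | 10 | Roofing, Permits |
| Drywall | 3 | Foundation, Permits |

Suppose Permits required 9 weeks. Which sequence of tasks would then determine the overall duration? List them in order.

Permits, Roofing, Windows

As given, the longest chain is Permits→Roofing→Windows = 5+4+10 = 19, so the finish is 19 weeks.
Permits lies on that path, so at 9 weeks the path becomes 23 weeks.
The critical path is still Permits→Roofing→Windows; finish is now 23 weeks.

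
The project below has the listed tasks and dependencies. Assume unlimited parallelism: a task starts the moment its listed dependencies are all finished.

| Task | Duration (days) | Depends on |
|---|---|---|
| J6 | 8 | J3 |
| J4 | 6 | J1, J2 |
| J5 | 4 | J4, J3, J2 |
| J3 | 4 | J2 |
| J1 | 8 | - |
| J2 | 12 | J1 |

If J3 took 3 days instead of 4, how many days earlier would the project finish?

As given, the longest chain is J1→J2→J3→J6 = 8+12+4+8 = 32, so the finish is 32 days.
J3 is on the critical path; changing it to 3 makes that path 31 days.
No other chain overtakes it, so the finish is 31 days.
Change in finish: 31 − 32 = -1 days.

1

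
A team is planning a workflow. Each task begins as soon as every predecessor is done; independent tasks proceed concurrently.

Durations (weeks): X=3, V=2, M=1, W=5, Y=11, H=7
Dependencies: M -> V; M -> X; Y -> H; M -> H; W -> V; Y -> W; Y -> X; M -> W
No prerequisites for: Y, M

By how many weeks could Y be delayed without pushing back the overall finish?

Y→W→V = 11+5+2 = 18 sets the makespan at 18 weeks.
Longest path through Y: 18 weeks (earliest finish 11, latest finish 11).
Float = 18 − 18 = 0.

0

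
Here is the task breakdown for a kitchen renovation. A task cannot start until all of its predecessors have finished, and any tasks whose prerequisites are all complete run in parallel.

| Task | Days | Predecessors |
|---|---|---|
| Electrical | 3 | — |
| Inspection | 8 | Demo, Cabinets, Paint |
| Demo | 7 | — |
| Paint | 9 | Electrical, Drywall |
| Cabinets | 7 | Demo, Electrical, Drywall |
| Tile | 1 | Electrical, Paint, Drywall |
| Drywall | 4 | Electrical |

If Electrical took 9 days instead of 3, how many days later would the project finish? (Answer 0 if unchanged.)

6

Critical path before the change: Electrical→Drywall→Paint→Inspection = 3+4+9+8 = 24 giving 24 days.
Electrical lies on that path, so at 9 days the path becomes 30 days.
No other chain overtakes it, so the finish is 30 days.
Change in finish: 30 − 24 = +6 days.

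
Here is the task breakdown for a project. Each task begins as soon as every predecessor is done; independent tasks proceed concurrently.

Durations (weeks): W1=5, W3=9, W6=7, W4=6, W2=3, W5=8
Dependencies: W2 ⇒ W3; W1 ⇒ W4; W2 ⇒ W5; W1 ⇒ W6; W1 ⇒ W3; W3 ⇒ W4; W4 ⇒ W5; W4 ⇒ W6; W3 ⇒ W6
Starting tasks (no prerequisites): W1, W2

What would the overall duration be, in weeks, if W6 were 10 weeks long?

Baseline: W1→W3→W4→W5 = 5+9+6+8 = 28 → 28 weeks.
W6 has 1 week of float (longest path through it is 27).
The binding chain switches to W1→W3→W4→W6 = 5+9+6+10 = 30; finish 30 weeks.

30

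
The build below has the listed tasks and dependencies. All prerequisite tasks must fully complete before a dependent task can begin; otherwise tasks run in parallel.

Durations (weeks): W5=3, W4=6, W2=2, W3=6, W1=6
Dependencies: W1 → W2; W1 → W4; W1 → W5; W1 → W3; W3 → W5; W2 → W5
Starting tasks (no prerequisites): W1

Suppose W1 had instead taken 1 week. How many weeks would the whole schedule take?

As given, the longest chain is W1→W3→W5 = 6+6+3 = 15, so the finish is 15 weeks.
W1 is on the critical path; changing it to 1 makes that path 10 weeks.
No other chain overtakes it, so the finish is 10 weeks.

10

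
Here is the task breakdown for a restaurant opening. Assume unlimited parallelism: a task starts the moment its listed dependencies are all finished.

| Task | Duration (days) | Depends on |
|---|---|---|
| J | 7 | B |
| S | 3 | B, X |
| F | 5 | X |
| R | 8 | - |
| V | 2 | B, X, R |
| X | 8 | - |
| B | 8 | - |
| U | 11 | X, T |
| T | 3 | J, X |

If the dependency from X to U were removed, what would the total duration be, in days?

Original critical path: B→J→T→U = 8+7+3+11 = 29 ⇒ 29 days.
Dropping X→U doesn't change U's earliest start (18); another predecessor still binds.
The longest chain is now B→J→T→U = 8+7+3+11 = 29, so the job takes 29 days.

29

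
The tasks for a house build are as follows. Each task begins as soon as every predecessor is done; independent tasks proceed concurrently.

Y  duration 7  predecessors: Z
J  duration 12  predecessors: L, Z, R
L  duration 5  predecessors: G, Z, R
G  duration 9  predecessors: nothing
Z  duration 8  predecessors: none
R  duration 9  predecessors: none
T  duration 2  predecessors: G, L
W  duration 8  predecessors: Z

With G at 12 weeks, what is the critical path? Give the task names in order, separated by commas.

G, L, J

As given, the longest chain is G→L→J = 9+5+12 = 26, so the finish is 26 weeks.
G is on the critical path; changing it to 12 makes that path 29 weeks.
No other chain overtakes it, so the finish is 29 weeks.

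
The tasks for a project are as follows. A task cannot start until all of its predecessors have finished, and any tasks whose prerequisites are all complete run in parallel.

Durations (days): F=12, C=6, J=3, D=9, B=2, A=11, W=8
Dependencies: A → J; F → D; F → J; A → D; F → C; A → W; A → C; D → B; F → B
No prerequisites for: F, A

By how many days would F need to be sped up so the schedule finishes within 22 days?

Current finish: 23 days; target: 22.
F is on every critical path, so each day cut from F cuts the finish by one (this holds down to a finish of 22).
Need 23 − 22 = 1 day off F → F becomes 11 days, finish becomes 22.

1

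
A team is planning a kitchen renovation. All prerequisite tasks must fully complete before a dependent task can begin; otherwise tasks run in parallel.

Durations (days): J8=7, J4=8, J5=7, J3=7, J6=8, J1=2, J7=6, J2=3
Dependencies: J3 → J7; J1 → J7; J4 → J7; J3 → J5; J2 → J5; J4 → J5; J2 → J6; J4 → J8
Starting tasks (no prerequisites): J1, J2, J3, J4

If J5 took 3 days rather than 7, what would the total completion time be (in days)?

15

Critical path before the change: J4→J5 = 8+7 = 15 giving 15 days.
Since J5 is critical, the -4 change carries straight to that chain (now 11 days).
Now J4→J8 = 8+7 = 15 is longest, so the finish becomes 15 days.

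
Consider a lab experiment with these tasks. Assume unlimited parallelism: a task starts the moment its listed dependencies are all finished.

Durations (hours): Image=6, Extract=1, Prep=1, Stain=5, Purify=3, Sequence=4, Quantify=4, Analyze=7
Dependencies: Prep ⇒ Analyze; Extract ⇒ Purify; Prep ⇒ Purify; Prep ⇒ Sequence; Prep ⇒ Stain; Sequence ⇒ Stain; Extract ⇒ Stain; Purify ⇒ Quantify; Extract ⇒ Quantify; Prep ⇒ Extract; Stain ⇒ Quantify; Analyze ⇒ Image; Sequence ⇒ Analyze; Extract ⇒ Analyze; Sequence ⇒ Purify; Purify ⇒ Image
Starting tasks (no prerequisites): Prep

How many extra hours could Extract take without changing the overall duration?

Prep→Sequence→Analyze→Image = 1+4+7+6 = 18 sets the makespan at 18 hours.
Longest path through Extract: 15 hours (earliest finish 2, latest finish 5).
Slack of Extract = 4 − 1 = 3 hours.

3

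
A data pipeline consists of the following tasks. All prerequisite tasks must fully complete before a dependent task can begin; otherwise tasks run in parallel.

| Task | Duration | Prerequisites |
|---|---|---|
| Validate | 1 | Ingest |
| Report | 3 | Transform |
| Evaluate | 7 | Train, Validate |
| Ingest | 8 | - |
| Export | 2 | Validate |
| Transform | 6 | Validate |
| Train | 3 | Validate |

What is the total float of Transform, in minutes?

Critical path: Ingest→Validate→Train→Evaluate = 8+1+3+7 = 19, so the finish is 19 minutes.
Longest path through Transform: 18 minutes (earliest finish 15, latest finish 16).
Slack of Transform = 10 − 9 = 1 minute.

1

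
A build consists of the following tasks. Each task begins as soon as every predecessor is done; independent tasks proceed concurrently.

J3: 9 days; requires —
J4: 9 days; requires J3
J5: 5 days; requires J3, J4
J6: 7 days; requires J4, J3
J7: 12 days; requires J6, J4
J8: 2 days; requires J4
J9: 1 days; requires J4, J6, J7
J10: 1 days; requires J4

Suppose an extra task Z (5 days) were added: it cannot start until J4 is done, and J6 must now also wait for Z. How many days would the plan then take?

Originally the plan takes 38 days.
With Z inserted, J6 now waits for max(J4, J3, Z).
New critical path: J3→J4→Z→J6→J7→J9 = 9+9+5+7+12+1 = 43 ⇒ 43 days.

43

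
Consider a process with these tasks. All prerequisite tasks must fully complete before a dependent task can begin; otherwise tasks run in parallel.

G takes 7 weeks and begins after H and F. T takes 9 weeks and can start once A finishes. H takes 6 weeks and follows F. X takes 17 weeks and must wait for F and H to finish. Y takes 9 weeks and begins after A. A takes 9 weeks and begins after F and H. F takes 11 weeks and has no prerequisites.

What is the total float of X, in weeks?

1

Critical path: F→H→A→T = 11+6+9+9 = 35, so the finish is 35 weeks.
Longest path through X: 34 weeks (earliest finish 34, latest finish 35).
Slack of X = 18 − 17 = 1 week.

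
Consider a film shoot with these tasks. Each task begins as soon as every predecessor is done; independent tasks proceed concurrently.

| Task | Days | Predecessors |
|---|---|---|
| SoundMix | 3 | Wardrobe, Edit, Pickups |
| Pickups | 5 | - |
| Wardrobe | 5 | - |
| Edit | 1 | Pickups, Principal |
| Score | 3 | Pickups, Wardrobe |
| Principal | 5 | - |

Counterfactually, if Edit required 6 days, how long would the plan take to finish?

Actual critical path: Principal→Edit→SoundMix = 5+1+3 = 9 ⇒ 9 days.
Edit is on the critical path; changing it to 6 makes that path 14 days.
No other chain overtakes it, so the finish is 14 days.

14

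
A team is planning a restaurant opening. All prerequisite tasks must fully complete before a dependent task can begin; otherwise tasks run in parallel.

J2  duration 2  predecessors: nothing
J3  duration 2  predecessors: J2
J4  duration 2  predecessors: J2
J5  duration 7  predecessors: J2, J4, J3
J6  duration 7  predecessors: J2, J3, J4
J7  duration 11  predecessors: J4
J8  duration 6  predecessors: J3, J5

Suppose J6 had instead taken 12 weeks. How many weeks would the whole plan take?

Actual critical path: J2→J3→J5→J8 = 2+2+7+6 = 17 ⇒ 17 weeks.
The longest path through J6 is only 11 weeks, so J6 has float 6.
No other chain overtakes it, so the finish is 17 weeks.

17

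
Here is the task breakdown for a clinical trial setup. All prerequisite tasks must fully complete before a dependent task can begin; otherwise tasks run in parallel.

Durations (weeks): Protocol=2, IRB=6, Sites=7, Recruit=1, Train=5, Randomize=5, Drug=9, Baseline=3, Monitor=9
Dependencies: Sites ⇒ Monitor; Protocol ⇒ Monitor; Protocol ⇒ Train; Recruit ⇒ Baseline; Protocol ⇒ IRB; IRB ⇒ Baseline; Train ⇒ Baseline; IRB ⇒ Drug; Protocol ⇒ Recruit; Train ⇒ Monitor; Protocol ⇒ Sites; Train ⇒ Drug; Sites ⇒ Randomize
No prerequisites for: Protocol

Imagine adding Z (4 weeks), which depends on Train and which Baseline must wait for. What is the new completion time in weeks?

18

Originally the clinical trial setup takes 18 weeks.
With Z inserted, Baseline now waits for max(IRB, Recruit, Train, Z).
New critical path: Protocol→Sites→Monitor = 2+7+9 = 18 ⇒ 18 weeks.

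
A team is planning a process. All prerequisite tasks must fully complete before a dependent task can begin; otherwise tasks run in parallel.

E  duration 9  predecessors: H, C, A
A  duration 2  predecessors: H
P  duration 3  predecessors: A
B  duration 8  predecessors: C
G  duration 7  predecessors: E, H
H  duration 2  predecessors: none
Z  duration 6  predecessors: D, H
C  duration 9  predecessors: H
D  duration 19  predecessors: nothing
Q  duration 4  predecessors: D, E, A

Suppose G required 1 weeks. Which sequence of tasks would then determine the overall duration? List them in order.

Critical path before the change: H→C→E→G = 2+9+9+7 = 27 giving 27 weeks.
G is on the critical path; changing it to 1 makes that path 21 weeks.
The binding chain switches to D→Z = 19+6 = 25; finish 25 weeks.

D, Z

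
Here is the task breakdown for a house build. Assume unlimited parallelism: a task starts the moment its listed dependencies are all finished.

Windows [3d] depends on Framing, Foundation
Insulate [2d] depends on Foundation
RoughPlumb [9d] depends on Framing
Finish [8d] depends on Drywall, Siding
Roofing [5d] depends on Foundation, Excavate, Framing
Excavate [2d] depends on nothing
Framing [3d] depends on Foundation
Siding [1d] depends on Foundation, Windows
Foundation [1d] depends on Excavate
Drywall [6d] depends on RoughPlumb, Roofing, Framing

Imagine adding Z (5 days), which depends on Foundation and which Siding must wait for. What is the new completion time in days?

Originally the schedule takes 29 days.
With Z inserted, Siding now waits for max(Foundation, Windows, Z).
New critical path: Excavate→Foundation→Framing→RoughPlumb→Drywall→Finish = 2+1+3+9+6+8 = 29 ⇒ 29 days.

29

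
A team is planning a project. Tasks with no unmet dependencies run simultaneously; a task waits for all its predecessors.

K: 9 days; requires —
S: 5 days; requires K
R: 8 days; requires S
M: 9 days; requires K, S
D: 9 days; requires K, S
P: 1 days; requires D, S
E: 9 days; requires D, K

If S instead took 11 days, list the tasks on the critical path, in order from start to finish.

K, S, D, E

The binding path is K→S→D→E = 9+5+9+9 = 32; finish at 32 days.
S lies on that path, so at 11 days the path becomes 38 days.
No other chain overtakes it, so the finish is 38 days.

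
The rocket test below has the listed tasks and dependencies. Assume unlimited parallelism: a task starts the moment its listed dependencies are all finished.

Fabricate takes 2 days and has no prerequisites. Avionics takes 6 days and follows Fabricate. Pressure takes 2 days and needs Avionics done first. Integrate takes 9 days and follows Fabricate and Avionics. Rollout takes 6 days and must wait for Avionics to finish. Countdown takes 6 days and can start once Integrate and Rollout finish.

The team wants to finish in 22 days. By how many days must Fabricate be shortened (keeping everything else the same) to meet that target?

Current finish: 23 days; target: 22.
Fabricate is on every critical path, so each day cut from Fabricate cuts the finish by one (this holds down to a finish of 22).
Need 23 − 22 = 1 day off Fabricate → Fabricate becomes 1 day, finish becomes 22.

1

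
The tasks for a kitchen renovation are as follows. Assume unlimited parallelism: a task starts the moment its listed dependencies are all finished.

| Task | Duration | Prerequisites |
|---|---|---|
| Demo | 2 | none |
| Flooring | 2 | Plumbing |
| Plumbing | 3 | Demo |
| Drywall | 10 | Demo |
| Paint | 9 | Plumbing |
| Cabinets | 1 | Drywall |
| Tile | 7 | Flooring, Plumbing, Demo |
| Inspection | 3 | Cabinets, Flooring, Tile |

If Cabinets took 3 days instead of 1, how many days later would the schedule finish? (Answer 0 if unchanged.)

Baseline: Demo→Plumbing→Flooring→Tile→Inspection = 2+3+2+7+3 = 17 → 17 days.
The longest path through Cabinets is only 16 days, so Cabinets has float 1.
The binding chain switches to Demo→Drywall→Cabinets→Inspection = 2+10+3+3 = 18; finish 18 days.
Change in finish: 18 − 17 = +1 days.

1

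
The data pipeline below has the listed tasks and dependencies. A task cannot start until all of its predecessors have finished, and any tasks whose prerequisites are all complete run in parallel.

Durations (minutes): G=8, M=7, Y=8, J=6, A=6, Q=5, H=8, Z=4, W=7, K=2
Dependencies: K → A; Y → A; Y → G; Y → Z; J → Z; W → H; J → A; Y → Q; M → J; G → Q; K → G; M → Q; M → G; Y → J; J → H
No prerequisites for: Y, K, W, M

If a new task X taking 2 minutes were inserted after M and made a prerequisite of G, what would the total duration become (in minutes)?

22

Originally the project takes 22 minutes.
With X inserted, G now waits for max(M, Y, K, X).
New critical path: Y→J→H = 8+6+8 = 22 ⇒ 22 minutes.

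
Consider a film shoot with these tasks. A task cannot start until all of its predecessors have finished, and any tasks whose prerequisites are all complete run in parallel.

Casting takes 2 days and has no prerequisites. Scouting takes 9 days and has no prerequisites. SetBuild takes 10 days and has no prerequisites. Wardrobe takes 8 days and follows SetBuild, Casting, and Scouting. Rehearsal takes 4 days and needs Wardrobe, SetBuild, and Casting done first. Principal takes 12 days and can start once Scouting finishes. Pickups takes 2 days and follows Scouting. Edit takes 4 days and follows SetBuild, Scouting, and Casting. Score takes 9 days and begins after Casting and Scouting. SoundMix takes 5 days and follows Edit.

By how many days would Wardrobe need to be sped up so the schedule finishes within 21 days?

1

Current finish: 22 days; target: 21.
Wardrobe is on every critical path, so each day cut from Wardrobe cuts the finish by one (this holds down to a finish of 21).
Need 22 − 21 = 1 day off Wardrobe → Wardrobe becomes 7 days, finish becomes 21.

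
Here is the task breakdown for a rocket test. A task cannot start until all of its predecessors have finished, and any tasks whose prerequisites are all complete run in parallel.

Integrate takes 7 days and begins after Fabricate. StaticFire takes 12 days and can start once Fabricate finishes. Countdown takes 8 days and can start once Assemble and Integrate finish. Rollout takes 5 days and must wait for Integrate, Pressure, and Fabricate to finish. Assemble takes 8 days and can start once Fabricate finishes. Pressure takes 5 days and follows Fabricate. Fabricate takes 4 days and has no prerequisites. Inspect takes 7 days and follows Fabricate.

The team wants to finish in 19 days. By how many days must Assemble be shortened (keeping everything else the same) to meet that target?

Current finish: 20 days; target: 19.
Assemble is on every critical path, so each day cut from Assemble cuts the finish by one (this holds down to a finish of 19).
Need 20 − 19 = 1 day off Assemble → Assemble becomes 7 days, finish becomes 19.

1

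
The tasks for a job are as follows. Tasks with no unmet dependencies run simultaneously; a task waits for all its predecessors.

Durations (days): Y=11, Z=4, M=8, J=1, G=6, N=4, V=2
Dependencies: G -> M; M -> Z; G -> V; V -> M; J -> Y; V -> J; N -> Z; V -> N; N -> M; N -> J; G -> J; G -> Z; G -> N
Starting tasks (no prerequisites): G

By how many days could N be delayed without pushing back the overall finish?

G→V→N→M→Z = 6+2+4+8+4 = 24 sets the makespan at 24 days.
N finishes as early as 12 and must finish by 12.
So N can slip 12 − 12 = 0 days.

0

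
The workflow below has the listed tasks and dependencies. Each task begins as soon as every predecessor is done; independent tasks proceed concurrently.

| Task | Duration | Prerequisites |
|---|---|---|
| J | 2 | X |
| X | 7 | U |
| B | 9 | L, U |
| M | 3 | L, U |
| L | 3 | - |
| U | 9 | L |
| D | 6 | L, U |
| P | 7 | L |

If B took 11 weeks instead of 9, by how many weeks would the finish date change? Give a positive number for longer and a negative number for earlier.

2

The binding path is L→U→B = 3+9+9 = 21; finish at 21 weeks.
Since B is critical, the +2 change carries straight to that chain (now 23 weeks).
The critical path is still L→U→B; finish is now 23 weeks.
Change in finish: 23 − 21 = +2 weeks.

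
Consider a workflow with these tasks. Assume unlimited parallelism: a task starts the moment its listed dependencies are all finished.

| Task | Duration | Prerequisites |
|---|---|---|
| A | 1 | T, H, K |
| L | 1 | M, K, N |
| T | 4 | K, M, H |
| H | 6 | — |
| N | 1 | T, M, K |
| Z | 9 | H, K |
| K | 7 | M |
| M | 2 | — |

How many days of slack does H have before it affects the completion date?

3

Critical path: M→K→Z = 2+7+9 = 18, so the finish is 18 days.
Longest path through H: 15 days (earliest finish 6, latest finish 9).
So H can slip 9 − 6 = 3 days.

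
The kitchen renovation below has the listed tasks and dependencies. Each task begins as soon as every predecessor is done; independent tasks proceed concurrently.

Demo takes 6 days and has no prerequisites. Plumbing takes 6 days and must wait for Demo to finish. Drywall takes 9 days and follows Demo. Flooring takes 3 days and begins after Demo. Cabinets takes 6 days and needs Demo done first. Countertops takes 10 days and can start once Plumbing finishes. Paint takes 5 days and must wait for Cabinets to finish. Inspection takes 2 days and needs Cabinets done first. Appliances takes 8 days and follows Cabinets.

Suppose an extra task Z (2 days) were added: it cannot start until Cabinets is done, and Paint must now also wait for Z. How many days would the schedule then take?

22

Originally the schedule takes 22 days.
With Z inserted, Paint now waits for max(Cabinets, Z).
New critical path: Demo→Plumbing→Countertops = 6+6+10 = 22 ⇒ 22 days.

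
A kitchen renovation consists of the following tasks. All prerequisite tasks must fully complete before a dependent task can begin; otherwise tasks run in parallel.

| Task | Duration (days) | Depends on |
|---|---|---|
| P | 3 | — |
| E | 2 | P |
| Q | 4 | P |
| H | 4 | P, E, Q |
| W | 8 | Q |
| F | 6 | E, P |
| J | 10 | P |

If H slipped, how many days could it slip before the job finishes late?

Critical path: P→Q→W = 3+4+8 = 15, so the finish is 15 days.
Longest path through H: 11 days (earliest finish 11, latest finish 15).
Slack of H = 11 − 7 = 4 days.

4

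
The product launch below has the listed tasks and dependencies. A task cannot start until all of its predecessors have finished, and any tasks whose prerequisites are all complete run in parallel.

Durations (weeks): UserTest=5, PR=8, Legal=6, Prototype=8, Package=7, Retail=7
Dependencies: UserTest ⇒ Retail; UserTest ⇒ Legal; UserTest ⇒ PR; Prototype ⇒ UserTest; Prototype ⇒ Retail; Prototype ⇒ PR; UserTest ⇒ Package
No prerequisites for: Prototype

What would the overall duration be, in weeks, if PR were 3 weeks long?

20

Actual critical path: Prototype→UserTest→PR = 8+5+8 = 21 ⇒ 21 weeks.
Since PR is critical, the -5 change carries straight to that chain (now 16 weeks).
The binding chain switches to Prototype→UserTest→Package = 8+5+7 = 20; finish 20 weeks.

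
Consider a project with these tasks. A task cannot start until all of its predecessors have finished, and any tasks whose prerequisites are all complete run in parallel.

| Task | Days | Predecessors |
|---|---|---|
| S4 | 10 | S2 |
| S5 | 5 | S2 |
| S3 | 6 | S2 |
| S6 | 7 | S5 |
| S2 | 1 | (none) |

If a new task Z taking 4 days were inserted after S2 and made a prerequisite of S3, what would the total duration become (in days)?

Originally the project takes 13 days.
With Z inserted, S3 now waits for max(S2, Z).
New critical path: S2→S5→S6 = 1+5+7 = 13 ⇒ 13 days.

13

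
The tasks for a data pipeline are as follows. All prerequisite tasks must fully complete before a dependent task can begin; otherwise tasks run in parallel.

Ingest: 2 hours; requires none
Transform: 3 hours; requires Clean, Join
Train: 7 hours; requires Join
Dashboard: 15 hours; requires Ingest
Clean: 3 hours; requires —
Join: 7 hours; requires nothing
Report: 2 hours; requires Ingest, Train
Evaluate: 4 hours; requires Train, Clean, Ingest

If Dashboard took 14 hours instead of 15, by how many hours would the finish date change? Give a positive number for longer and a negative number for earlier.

0

Baseline: Join→Train→Evaluate = 7+7+4 = 18 → 18 hours.
Dashboard has 1 hour of float (longest path through it is 17).
No other chain overtakes it, so the finish is 18 hours.
Change in finish: 18 − 18 = +0 hours.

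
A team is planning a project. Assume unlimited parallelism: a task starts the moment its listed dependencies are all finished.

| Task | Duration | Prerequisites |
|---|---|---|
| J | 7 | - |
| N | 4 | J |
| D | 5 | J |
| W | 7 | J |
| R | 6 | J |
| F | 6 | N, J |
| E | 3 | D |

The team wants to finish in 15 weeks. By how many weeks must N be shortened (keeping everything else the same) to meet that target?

2

Current finish: 17 weeks; target: 15.
N is on every critical path, so each week cut from N cuts the finish by one (this holds down to a finish of 15).
Need 17 − 15 = 2 weeks off N → N becomes 2 weeks, finish becomes 15.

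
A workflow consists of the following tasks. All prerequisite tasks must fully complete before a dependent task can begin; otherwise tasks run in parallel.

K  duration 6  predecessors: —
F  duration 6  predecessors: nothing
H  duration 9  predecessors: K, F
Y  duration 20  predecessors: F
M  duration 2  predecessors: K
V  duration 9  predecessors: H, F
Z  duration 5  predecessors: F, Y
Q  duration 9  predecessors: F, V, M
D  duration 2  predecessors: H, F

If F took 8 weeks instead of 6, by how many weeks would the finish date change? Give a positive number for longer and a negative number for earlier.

2

As given, the longest chain is F→H→V→Q = 6+9+9+9 = 33, so the finish is 33 weeks.
Since F is critical, the +2 change carries straight to that chain (now 35 weeks).
That remains the longest chain; total 35 weeks.
Change in finish: 35 − 33 = +2 weeks.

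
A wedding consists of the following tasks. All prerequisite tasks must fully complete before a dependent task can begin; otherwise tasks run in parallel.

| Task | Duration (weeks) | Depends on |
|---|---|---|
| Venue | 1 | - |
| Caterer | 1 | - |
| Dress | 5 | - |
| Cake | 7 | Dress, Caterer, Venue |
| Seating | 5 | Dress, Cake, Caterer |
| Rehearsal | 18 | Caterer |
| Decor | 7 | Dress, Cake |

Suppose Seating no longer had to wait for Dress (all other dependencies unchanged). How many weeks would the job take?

Before: longest chain Caterer→Rehearsal = 1+18 = 19, finish 19.
Dropping Dress→Seating doesn't change Seating's earliest start (12); another predecessor still binds.
The longest chain is now Caterer→Rehearsal = 1+18 = 19, so the job takes 19 weeks.

19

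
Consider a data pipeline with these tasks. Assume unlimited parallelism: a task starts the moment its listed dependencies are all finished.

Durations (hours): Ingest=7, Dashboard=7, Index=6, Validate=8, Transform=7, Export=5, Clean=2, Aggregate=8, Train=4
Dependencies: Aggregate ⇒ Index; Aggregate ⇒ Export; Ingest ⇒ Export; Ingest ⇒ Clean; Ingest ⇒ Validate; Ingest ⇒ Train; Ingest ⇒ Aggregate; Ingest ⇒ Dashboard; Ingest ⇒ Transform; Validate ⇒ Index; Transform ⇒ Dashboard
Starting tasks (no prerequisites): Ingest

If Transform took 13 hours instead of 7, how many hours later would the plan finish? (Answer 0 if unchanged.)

6

Critical path before the change: Ingest→Transform→Dashboard = 7+7+7 = 21 giving 21 hours.
Since Transform is critical, the +6 change carries straight to that chain (now 27 hours).
No other chain overtakes it, so the finish is 27 hours.
Change in finish: 27 − 21 = +6 hours.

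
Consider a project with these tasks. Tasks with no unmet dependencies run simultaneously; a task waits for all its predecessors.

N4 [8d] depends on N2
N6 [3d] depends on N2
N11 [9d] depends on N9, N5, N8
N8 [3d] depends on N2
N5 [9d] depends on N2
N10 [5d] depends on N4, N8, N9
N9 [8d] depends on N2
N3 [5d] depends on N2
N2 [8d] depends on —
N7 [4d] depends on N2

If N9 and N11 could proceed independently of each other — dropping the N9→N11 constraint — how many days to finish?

Before: longest chain N2→N5→N11 = 8+9+9 = 26, finish 26.
Dropping N9→N11 doesn't change N11's earliest start (17); another predecessor still binds.
After: N2→N5→N11 = 8+9+9 = 26 → 26 days.

26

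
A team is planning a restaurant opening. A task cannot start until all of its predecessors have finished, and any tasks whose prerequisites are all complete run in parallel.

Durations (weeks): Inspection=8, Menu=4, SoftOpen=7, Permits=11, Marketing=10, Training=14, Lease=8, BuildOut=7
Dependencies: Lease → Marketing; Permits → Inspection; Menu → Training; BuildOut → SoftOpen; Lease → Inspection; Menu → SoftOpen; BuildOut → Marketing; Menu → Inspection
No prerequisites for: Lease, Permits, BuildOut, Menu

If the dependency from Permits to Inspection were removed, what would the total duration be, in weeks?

18

With the dependency in place, Permits→Inspection = 11+8 = 19 sets the finish at 19 weeks.
Without Permits→Inspection, Inspection's earliest start moves from 11 to 8.
New critical path: Lease→Marketing = 8+10 = 18 ⇒ 18 weeks.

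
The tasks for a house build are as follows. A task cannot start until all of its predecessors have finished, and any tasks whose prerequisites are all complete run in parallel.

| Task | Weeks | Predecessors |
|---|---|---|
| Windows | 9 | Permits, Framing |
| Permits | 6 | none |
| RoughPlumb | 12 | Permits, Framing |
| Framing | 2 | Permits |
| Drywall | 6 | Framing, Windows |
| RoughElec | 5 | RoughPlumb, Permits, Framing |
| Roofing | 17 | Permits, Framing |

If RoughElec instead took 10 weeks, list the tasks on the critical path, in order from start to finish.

Permits, Framing, RoughPlumb, RoughElec

Critical path before the change: Permits→Framing→RoughPlumb→RoughElec = 6+2+12+5 = 25 giving 25 weeks.
Since RoughElec is critical, the +5 change carries straight to that chain (now 30 weeks).
No other chain overtakes it, so the finish is 30 weeks.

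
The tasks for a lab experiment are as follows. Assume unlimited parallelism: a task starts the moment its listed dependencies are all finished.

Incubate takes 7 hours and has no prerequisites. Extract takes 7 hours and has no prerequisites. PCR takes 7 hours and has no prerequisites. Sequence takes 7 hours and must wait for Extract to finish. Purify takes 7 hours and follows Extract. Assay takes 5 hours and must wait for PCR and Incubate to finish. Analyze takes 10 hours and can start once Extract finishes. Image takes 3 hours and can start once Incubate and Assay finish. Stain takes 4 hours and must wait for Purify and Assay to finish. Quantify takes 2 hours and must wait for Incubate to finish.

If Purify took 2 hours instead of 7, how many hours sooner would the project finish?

Critical path before the change: Extract→Purify→Stain = 7+7+4 = 18 giving 18 hours.
Purify lies on that path, so at 2 hours the path becomes 13 hours.
New critical path: Extract→Analyze = 7+10 = 17 ⇒ 17 hours.
Change in finish: 17 − 18 = -1 hours.

1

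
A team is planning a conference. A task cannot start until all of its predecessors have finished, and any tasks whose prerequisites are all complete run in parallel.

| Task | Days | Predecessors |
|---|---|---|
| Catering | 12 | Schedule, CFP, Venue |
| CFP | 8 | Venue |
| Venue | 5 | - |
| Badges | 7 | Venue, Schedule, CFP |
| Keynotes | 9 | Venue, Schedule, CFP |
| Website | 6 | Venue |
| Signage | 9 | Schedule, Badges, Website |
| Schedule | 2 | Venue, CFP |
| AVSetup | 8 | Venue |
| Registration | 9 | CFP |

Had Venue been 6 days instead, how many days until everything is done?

32

Actual critical path: Venue→CFP→Schedule→Badges→Signage = 5+8+2+7+9 = 31 ⇒ 31 days.
Venue lies on that path, so at 6 days the path becomes 32 days.
No other chain overtakes it, so the finish is 32 days.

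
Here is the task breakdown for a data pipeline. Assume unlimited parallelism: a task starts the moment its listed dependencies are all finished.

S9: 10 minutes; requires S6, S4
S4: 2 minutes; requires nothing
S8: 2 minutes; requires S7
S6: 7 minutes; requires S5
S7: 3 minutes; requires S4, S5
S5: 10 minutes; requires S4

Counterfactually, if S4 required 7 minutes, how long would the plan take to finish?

As given, the longest chain is S4→S5→S6→S9 = 2+10+7+10 = 29, so the finish is 29 minutes.
Since S4 is critical, the +5 change carries straight to that chain (now 34 minutes).
That remains the longest chain; total 34 minutes.

34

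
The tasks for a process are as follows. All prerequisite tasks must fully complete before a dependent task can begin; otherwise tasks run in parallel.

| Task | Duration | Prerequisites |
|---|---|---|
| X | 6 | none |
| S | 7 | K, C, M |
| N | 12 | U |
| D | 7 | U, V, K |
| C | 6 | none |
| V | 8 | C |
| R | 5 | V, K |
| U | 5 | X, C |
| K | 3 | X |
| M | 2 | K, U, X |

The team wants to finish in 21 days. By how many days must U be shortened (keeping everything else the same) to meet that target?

2

Current finish: 23 days; target: 21.
U is on every critical path, so each day cut from U cuts the finish by one (this holds down to a finish of 21).
Need 23 − 21 = 2 days off U → U becomes 3 days, finish becomes 21.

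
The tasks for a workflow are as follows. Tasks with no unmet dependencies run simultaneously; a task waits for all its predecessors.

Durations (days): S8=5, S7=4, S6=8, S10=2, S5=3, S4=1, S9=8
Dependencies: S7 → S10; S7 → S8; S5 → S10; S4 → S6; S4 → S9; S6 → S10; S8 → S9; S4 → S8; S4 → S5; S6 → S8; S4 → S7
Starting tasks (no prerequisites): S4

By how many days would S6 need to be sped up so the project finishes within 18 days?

4

Current finish: 22 days; target: 18.
S6 is on every critical path, so each day cut from S6 cuts the finish by one (this holds down to a finish of 18).
Need 22 − 18 = 4 days off S6 → S6 becomes 4 days, finish becomes 18.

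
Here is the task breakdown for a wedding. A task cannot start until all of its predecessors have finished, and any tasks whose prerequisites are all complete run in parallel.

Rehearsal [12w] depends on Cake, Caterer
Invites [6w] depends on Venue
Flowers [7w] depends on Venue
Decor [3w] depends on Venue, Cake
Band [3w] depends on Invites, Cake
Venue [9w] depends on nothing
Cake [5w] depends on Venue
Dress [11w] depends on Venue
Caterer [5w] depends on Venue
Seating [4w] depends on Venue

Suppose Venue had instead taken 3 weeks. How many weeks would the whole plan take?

20

As given, the longest chain is Venue→Caterer→Rehearsal = 9+5+12 = 26, so the finish is 26 weeks.
Since Venue is critical, the -6 change carries straight to that chain (now 20 weeks).
That remains the longest chain; total 20 weeks.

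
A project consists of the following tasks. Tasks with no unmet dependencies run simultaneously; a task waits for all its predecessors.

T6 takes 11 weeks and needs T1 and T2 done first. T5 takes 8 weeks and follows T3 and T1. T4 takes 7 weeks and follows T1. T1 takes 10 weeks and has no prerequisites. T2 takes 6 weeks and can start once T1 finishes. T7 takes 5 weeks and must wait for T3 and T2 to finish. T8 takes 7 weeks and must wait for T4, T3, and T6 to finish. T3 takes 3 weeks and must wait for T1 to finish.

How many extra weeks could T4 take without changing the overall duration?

10

The longest chain is T1→T2→T6→T8 = 10+6+11+7 = 34; overall finish 34 weeks.
The longest chain containing T4 totals 24 weeks.
Float = 34 − 24 = 10.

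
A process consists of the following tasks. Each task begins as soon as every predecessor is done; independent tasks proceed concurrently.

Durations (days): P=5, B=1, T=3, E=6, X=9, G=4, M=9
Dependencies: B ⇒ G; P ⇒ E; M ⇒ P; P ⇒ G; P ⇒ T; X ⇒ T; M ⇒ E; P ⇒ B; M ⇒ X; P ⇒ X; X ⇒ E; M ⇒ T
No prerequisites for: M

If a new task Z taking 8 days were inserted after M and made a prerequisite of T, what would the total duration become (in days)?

29

Originally the project takes 29 days.
With Z inserted, T now waits for max(X, M, P, Z).
New critical path: M→P→X→E = 9+5+9+6 = 29 ⇒ 29 days.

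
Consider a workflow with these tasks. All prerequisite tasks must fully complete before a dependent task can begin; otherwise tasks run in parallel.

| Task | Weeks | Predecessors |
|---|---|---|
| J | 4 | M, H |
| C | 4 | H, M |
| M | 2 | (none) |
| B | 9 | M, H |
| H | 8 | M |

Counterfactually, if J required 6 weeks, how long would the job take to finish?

The binding path is M→H→B = 2+8+9 = 19; finish at 19 weeks.
J is off the critical path — its longest chain is 14 weeks, giving 5 of slack.
The critical path is still M→H→B; finish is now 19 weeks.

19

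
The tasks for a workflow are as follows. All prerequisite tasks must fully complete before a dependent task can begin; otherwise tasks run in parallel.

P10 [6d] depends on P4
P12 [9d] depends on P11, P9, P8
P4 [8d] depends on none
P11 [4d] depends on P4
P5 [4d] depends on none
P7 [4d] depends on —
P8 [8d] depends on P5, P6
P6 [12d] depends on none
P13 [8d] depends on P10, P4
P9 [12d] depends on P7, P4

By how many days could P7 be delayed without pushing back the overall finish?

4

Critical path: P4→P9→P12 = 8+12+9 = 29, so the finish is 29 days.
The longest chain containing P7 totals 25 days.
So P7 can slip 8 − 4 = 4 days.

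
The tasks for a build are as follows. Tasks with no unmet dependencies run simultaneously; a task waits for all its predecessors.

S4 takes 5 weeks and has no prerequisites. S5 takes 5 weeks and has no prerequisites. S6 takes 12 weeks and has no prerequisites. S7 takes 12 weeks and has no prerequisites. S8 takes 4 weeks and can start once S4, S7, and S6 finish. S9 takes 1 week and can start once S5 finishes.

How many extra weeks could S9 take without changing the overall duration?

10

The longest chain is S6→S8 = 12+4 = 16; overall finish 16 weeks.
S9 finishes as early as 6 and must finish by 16.
Slack of S9 = 15 − 5 = 10 weeks.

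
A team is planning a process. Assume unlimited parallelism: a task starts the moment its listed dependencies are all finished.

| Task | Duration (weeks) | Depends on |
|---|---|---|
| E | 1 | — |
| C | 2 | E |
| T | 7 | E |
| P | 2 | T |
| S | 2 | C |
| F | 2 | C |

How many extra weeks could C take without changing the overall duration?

5

The longest chain is E→T→P = 1+7+2 = 10; overall finish 10 weeks.
The longest chain containing C totals 5 weeks.
Slack of C = 6 − 1 = 5 weeks.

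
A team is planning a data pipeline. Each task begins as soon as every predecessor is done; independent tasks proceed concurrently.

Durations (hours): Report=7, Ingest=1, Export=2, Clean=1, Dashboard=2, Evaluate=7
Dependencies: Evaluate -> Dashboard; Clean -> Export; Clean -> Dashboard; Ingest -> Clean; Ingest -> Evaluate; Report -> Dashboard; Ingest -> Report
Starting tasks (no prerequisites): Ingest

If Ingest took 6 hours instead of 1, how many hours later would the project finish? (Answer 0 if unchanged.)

5

The binding path is Ingest→Evaluate→Dashboard = 1+7+2 = 10; finish at 10 hours.
Since Ingest is critical, the +5 change carries straight to that chain (now 15 hours).
The critical path is still Ingest→Evaluate→Dashboard; finish is now 15 hours.
Change in finish: 15 − 10 = +5 hours.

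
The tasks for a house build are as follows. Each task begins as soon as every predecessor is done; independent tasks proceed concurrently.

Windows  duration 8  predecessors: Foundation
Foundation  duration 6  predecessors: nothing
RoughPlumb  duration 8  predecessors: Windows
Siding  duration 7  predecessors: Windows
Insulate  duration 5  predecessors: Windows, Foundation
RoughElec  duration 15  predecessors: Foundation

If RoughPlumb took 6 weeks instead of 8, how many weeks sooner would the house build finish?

1

The binding path is Foundation→Windows→RoughPlumb = 6+8+8 = 22; finish at 22 weeks.
RoughPlumb is on the critical path; changing it to 6 makes that path 20 weeks.
New critical path: Foundation→Windows→Siding = 6+8+7 = 21 ⇒ 21 weeks.
Change in finish: 21 − 22 = -1 weeks.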